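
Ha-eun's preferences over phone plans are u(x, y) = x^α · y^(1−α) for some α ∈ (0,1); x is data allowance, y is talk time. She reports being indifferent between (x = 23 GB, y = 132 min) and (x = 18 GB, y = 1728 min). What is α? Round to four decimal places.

α ≈ 0.9130

The Cobb–Douglas utilities coincide, so 23^α·132^(1−α) = 18^α·1728^(1−α).
Rearrange to (23/18)^α = (1728/132)^(1−α) and take logs: α·0.2451225 = (1−α)·2.5719180.
Thus α·(2.8170405) = 2.5719180, so α = 2.5719180/2.8170405 ≈ 0.9130.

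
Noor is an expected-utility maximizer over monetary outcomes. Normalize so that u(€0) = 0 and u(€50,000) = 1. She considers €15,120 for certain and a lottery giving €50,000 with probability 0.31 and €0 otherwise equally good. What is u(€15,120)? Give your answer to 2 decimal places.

0.31

u(€15,120) equals the lottery's expected utility: 0.31·1 + 0.69·0 = 0.31.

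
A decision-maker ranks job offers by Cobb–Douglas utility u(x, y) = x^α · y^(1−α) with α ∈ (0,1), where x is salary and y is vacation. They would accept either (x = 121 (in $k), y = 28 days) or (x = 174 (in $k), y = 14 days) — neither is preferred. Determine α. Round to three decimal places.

α ≈ 0.656

The Cobb–Douglas utilities coincide, so 121^α·28^(1−α) = 174^α·14^(1−α).
Rearrange to (121/174)^α = (14/28)^(1−α) and take logs: α·-0.363265 = (1−α)·-0.693147.
With A = -0.363265 and B = -0.693147: α·A = (1−α)·B, so α = B/(A+B) = -0.693147/-1.056412 ≈ 0.656.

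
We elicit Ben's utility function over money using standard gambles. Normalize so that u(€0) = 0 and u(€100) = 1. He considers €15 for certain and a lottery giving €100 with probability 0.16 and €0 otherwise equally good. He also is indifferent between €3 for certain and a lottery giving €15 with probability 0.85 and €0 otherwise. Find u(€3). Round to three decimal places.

0.136

From the first indifference, u(€15) = 0.16·u(€100) + 0.84·u(€0) = 0.16·1 + 0.84·0 = 0.16.
Chaining: u(€3) = 0.85·0.16 + 0.15·0.00 = 0.1360.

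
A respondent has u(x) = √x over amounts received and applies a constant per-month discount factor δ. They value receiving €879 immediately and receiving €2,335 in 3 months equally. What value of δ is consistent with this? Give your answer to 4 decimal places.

Equating discounted utilities: u(879) = δ^3·u(2335) ⇒ δ^3 = u(879)/u(2335).
With u(x) = √x: δ^3 = √879/√2335 = √(879/2335) = 0.61355.
Taking the cube root: δ = 0.61355^(1/3) ≈ 0.8497.

δ ≈ 0.8497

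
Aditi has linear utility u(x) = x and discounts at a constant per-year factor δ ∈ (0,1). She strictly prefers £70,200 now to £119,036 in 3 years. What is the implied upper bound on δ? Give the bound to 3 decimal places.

δ < 0.839

Comparing present values: 70200 > δ^3·119036.
So δ^3 < 70200/119036 = 0.58974; taking the cube root of both positive sides preserves the inequality.
δ < (70200/119036)^(1/3) ≈ 0.839.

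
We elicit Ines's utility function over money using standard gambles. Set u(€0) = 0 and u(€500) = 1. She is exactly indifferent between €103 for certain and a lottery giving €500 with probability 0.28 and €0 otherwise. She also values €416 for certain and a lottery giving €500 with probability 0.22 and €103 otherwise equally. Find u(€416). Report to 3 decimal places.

From the first indifference, u(€103) = 0.28·u(€500) + 0.72·u(€0) = 0.28·1 + 0.72·0 = 0.28.
Then u(€416) = 0.22·u(€500) + 0.78·u(€103) = 0.22·1.00 + 0.78·0.28 = 0.4384.

0.438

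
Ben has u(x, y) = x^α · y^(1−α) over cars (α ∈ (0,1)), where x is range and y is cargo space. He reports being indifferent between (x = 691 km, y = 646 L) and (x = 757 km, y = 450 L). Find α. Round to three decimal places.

α ≈ 0.799

Set the two utilities equal: 691^α·646^(1−α) = 757^α·450^(1−α).
Rearrange to (691/757)^α = (450/646)^(1−α) and take logs: α·-0.091223 = (1−α)·-0.361552.
Thus α·(-0.452775) = -0.361552, so α = -0.361552/-0.452775 ≈ 0.799.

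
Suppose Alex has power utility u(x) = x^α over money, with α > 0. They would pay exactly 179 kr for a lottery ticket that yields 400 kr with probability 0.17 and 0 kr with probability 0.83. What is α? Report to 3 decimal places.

α ≈ 2.204

Since u(0) = 0, the lottery's EU is 0.17·400^α.
Indifference: 179^α = 0.17·400^α, so (179/400)^α = 0.17.
Taking logs: α·ln(179/400) = ln(0.17), so α = -1.771957 / -0.804079 ≈ 2.204.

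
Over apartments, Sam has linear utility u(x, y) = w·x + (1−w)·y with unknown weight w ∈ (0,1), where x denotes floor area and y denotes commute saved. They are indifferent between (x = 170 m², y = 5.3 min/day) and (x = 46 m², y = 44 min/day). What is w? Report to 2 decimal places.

w = 0.24

Equating utilities: w·170 + (1−w)·5.3 = w·46 + (1−w)·44.
Rearranging, 124·w − 38.7·(1−w) = 0.
The marginal rate of substitution is 38.7/124, so w = 38.7/(124+38.7) = 0.24.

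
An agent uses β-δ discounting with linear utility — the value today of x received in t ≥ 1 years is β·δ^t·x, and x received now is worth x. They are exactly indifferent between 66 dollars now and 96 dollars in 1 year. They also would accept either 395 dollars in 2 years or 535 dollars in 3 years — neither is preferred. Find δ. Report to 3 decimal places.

From the later pair, β·δ^2·395 = β·δ^3·535; dividing through, δ = 395/535 = 0.73832.

δ ≈ 0.738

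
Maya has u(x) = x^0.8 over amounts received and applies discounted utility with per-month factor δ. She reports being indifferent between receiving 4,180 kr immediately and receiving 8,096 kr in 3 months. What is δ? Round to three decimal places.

δ ≈ 0.838

Equating discounted utilities: u(4180) = δ^3·u(8096) ⇒ δ^3 = u(4180)/u(8096).
Since u(x) = x^0.8, δ^3 = (4180/8096)^0.8 = 0.51630^0.8 = 0.58928.
Hence δ = (0.58928)^(1/3) = 0.83838.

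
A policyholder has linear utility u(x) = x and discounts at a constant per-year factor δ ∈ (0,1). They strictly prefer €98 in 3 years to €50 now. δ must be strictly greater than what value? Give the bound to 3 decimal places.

δ > 0.799

The preference means 50 < δ^3·98.
So δ^3 > 50/98 = 0.51020; taking the cube root of both positive sides preserves the inequality.
δ > 0.51020^(1/3) = 0.799.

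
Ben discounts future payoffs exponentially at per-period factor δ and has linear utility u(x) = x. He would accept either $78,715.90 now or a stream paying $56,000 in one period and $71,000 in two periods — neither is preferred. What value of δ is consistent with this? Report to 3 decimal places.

Equating present values: 78715.90 = 56000δ + 71000δ².
Rearranged: 71000δ² + 56000δ − 78715.90 = 0.
δ = (−56000 + √(56000² + 4·71000·78715.90)) / (2·71000) = (−56000 + √25491315600.00) / 142000 ≈ 0.730.

δ ≈ 0.730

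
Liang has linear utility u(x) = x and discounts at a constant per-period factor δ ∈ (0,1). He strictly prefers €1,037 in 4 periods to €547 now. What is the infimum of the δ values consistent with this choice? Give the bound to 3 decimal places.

Comparing present values: 547 < δ^4·1037.
Dividing by 1037: δ^4 > 0.52748. Both sides are positive, so the 4th root keeps the direction.
δ > 0.52748^(1/4) = 0.852.

δ > 0.852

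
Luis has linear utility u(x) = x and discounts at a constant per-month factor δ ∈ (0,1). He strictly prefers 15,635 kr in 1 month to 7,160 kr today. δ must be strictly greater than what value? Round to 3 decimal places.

The preference means 7160 < δ·15635.
So δ > 7160/15635 = 0.45795.

δ > 0.458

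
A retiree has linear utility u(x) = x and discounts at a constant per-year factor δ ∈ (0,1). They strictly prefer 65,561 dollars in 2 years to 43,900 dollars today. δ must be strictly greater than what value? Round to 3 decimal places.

Comparing present values: 43900 < δ^2·65561.
Dividing by 65561: δ^2 > 0.66961. Both sides are positive, so the square root keeps the direction.
δ > 0.66961^(1/2) = 0.818.

δ > 0.818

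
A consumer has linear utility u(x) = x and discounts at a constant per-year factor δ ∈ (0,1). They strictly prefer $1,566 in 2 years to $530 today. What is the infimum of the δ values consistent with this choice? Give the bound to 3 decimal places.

Under u(x) = x this choice says 530 < δ^2·1566.
Hence δ^2 > 530/1566 = 0.33844, and x ↦ x^(1/2) is increasing on (0,∞).
δ > 0.33844^(1/2) = 0.582.

δ > 0.582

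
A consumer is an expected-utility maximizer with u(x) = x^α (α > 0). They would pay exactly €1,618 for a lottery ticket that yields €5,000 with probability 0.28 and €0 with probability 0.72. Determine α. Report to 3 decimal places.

Since u(0) = 0, the lottery's EU is 0.28·5000^α.
Setting u(1618) equal to that: 1618^α = 0.28·5000^α ⇒ (1618/5000)^α = 0.28.
Take logs: α = ln 0.28 / ln(1618/5000) ≈ 1.12827.

α ≈ 1.128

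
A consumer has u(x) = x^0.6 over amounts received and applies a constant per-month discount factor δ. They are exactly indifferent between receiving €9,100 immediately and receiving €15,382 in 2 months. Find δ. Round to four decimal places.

δ ≈ 0.8543

Equating discounted utilities: u(9100) = δ^2·u(15382) ⇒ δ^2 = u(9100)/u(15382).
With u(x) = x^0.6: δ^2 = 9100^0.6/15382^0.6 = (9100/15382)^0.6 = 0.72982.
So δ = 0.72982^(1/2) ≈ 0.8543.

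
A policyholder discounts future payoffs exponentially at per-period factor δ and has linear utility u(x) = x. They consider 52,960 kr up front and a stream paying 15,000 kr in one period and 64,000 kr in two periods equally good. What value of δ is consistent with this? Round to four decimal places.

Equating present values: 52960 = 15000δ + 64000δ².
Rearranged: 64000δ² + 15000δ − 52960 = 0.
δ = (−15000 + √(15000² + 4·64000·52960)) / (2·64000) = (−15000 + √13782760000.00) / 128000 ≈ 0.8000.

δ ≈ 0.8000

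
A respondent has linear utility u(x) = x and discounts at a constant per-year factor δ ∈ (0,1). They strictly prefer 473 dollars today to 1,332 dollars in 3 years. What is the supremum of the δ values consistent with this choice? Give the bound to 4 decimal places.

The preference means 473 > δ^3·1332.
Hence δ^3 < 473/1332 = 0.35511, and x ↦ x^(1/3) is increasing on (0,∞).
δ < 0.35511^(1/3) = 0.7081.

δ < 0.7081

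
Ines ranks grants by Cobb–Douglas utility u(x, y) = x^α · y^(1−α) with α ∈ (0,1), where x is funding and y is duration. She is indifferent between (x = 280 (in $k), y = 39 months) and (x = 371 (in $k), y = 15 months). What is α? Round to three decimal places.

α ≈ 0.772

Indifference: 280^α · 39^(1−α) = 371^α · 15^(1−α).
Taking logs: α·ln 280 + (1−α)·ln 39 = α·ln 371 + (1−α)·ln 15, i.e. α·-0.281412 = (1−α)·-0.955511.
So α/(1−α) = (-0.955511)/(-0.281412) = 3.395417, and α = 3.395417/4.395417 ≈ 0.772.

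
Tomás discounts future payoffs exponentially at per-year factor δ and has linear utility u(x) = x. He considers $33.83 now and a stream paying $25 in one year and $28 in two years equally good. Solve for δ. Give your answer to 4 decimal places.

Present value of the stream is 25·δ + 28·δ². Indifference gives 25δ + 28δ² = 33.83.
That is, 28δ² + 25δ − 33.83 = 0, a quadratic in δ.
By the quadratic formula (taking the positive root), δ = (−25 + √4413.96) / 56 ≈ 0.7400.

δ ≈ 0.7400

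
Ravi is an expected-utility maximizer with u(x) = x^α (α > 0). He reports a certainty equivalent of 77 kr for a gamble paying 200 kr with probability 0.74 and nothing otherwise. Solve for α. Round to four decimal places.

The lottery's expected utility is 0.74·u(200) + 0.26·u(0) = 0.74·200^α (since u(0) = 0 for α > 0).
Indifference: 77^α = 0.74·200^α, so (77/200)^α = 0.74.
Take logs: α = ln 0.74 / ln(77/200) ≈ 0.315455.

α ≈ 0.3155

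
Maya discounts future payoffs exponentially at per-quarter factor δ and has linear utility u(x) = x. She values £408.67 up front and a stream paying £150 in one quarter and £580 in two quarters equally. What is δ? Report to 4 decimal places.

Equating present values: 408.67 = 150δ + 580δ².
That is, 580δ² + 150δ − 408.67 = 0, a quadratic in δ.
The positive root is δ = [−150 + √(150² + 4·580·408.67)] / (2·580) = (−150 + 985.198)/1160 ≈ 0.7200.

δ ≈ 0.7200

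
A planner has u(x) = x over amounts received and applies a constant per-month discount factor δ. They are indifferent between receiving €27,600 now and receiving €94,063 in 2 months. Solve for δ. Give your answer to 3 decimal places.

The payoff in 2 months is discounted by δ^2, so u(27600) = δ^2·u(94063) and δ^2 = u(27600)/u(94063).
With u(x) = x: δ^2 = 27600/94063 = 0.29342.
So δ = 0.29342^(1/2) ≈ 0.542.

δ ≈ 0.542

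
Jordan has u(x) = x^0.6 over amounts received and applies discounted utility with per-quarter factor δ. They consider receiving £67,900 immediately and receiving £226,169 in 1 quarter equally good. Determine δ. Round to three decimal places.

δ ≈ 0.486

Equating discounted utilities: u(67900) = δ·u(226169) ⇒ δ = u(67900)/u(226169).
Since u(x) = x^0.6, δ = (67900/226169)^0.6 = 0.30022^0.6 = 0.48581.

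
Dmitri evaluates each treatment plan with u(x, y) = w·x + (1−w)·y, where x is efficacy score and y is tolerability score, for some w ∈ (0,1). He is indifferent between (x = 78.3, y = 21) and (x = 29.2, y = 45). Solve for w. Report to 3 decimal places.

w = 0.328

u(78.3,21) = u(29.2,45) means w·78.3 + (1−w)·21 = w·29.2 + (1−w)·45.
w·(78.3−29.2) = (1−w)·(45−21), i.e. w·49.1 = (1−w)·24.
So w/(1−w) = 24/49.1 = 0.4888, giving w = 24/(49.1+24) = 0.328.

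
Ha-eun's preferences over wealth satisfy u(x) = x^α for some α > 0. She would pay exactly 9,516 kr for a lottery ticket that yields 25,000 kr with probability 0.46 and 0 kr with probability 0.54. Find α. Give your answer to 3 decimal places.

EU(lottery) = 0.46·25000^α + 0.54·0 = 0.46·25000^α.
Equating: 9516^α = 0.46·25000^α, i.e. 0.3806^α = 0.46.
Taking logs: α·ln(9516/25000) = ln(0.46), so α = -0.776529 / -0.965901 ≈ 0.804.

α ≈ 0.804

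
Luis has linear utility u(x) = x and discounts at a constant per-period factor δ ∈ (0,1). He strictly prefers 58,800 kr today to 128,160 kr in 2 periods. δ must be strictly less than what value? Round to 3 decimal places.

δ < 0.677

Under u(x) = x this choice says 58800 > δ^2·128160.
So δ^2 < 58800/128160 = 0.45880; taking the square root of both positive sides preserves the inequality.
δ < 0.45880^(1/2) = 0.677.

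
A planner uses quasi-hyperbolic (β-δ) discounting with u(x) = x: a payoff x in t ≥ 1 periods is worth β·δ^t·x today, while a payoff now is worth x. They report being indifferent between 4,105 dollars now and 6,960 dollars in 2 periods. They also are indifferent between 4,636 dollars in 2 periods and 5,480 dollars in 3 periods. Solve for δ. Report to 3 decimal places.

From the later pair, β·δ^2·4636 = β·δ^3·5480; dividing through, δ = 4636/5480 = 0.84599.

δ ≈ 0.846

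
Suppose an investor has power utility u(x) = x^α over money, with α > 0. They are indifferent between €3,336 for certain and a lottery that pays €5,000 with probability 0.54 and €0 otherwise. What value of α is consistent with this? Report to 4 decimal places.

α ≈ 1.5227

EU(lottery) = 0.54·5000^α + 0.46·0 = 0.54·5000^α.
Indifference: 3336^α = 0.54·5000^α, so (3336/5000)^α = 0.54.
Taking logs: α·ln(3336/5000) = ln(0.54), so α = -0.6161861 / -0.4046654 ≈ 1.5227.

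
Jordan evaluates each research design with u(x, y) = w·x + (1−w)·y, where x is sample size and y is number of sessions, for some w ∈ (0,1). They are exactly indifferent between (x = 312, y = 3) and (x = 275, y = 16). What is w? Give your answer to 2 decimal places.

Indifference: w·312 + (1−w)·3 = w·275 + (1−w)·16.
Rearranging, 37·w − 13·(1−w) = 0.
The marginal rate of substitution is 13/37, so w = 13/(37+13) = 0.26.

w = 0.26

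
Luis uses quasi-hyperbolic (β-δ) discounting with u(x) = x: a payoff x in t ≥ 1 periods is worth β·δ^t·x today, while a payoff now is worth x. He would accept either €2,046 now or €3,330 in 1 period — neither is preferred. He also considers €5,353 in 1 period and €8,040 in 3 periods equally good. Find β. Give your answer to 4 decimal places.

β ≈ 0.7530

The second indifference involves only future payoffs, so β cancels: β·δ^1·5353 = β·δ^3·8040, giving δ^2 = 5353/8040 = 0.66580, so δ = 0.81596.
Substituting δ into 2046 = β·δ·3330: β = 2046/(2717.158) ≈ 0.7530.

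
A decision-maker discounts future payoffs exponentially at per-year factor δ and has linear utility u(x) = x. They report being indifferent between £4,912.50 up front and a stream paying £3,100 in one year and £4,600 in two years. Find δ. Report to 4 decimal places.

The stream is worth 3100δ + 4600δ² today, so 3100δ + 4600δ² = 4912.50.
That is, 4600δ² + 3100δ − 4912.50 = 0, a quadratic in δ.
By the quadratic formula (taking the positive root), δ = (−3100 + √100000000.00) / 9200 ≈ 0.7500.

δ ≈ 0.7500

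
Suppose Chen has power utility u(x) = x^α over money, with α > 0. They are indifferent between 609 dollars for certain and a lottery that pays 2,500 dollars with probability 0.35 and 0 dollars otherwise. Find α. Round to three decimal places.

α ≈ 0.743

The lottery's expected utility is 0.35·u(2500) + 0.65·u(0) = 0.35·2500^α (since u(0) = 0 for α > 0).
Indifference: 609^α = 0.35·2500^α, so (609/2500)^α = 0.35.
Taking logs: α·ln(609/2500) = ln(0.35), so α = -1.049822 / -1.412228 ≈ 0.743.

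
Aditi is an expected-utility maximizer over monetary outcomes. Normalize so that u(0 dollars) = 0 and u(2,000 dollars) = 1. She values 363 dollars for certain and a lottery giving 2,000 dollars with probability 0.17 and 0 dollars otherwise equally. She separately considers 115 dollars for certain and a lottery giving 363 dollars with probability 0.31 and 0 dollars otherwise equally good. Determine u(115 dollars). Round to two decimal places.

0.05

First, u(363 dollars) = 0.17·u(2,000 dollars) + 0.83·u(0 dollars) = 0.17.
The second indifference gives u(115 dollars) = 0.31·u(363 dollars) + 0.69·u(0 dollars) = 0.31·0.17 + 0.69·0.00 = 0.0527.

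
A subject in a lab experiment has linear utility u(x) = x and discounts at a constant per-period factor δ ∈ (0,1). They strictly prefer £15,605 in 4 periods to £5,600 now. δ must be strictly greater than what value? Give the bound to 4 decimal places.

δ > 0.7740

Under u(x) = x this choice says 5600 < δ^4·15605.
Hence δ^4 > 5600/15605 = 0.35886, and x ↦ x^(1/4) is increasing on (0,∞).
δ > 0.35886^(1/4) = 0.7740.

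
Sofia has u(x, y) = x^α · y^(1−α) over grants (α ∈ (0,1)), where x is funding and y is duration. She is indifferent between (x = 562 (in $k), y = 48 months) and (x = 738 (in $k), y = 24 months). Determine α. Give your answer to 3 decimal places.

α ≈ 0.718

The Cobb–Douglas utilities coincide, so 562^α·48^(1−α) = 738^α·24^(1−α).
Taking logs: α·ln 562 + (1−α)·ln 48 = α·ln 738 + (1−α)·ln 24, i.e. α·-0.272442 = (1−α)·-0.693147.
Thus α·(-0.965589) = -0.693147, so α = -0.693147/-0.965589 ≈ 0.718.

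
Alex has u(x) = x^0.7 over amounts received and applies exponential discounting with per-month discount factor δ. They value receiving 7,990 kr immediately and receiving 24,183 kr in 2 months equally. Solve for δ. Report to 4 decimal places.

δ ≈ 0.6787

The payoff in 2 months is discounted by δ^2, so u(7990) = δ^2·u(24183) and δ^2 = u(7990)/u(24183).
Since u(x) = x^0.7, δ^2 = (7990/24183)^0.7 = 0.33040^0.7 = 0.46060.
So δ = 0.46060^(1/2) ≈ 0.6787.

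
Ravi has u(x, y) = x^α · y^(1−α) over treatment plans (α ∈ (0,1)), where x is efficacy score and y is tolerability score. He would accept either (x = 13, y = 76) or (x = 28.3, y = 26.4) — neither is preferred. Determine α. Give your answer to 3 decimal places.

The Cobb–Douglas utilities coincide, so 13^α·76^(1−α) = 28.3^α·26.4^(1−α).
(13/28.3)^α = (26.4/76)^(1−α); take logs: α·ln(13/28.3) = (1−α)·ln(26.4/76), i.e. α·-0.777912 = (1−α)·-1.057369.
So α/(1−α) = (-1.057369)/(-0.777912) = 1.359240, and α = 1.359240/2.359240 ≈ 0.576.

α ≈ 0.576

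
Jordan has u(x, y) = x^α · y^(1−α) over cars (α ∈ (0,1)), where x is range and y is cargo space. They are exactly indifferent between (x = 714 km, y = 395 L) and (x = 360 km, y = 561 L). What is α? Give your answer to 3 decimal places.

Indifference: 714^α · 395^(1−α) = 360^α · 561^(1−α).
Taking logs: α·ln 714 + (1−α)·ln 395 = α·ln 360 + (1−α)·ln 561, i.e. α·0.684779 = (1−α)·0.350835.
Thus α·(1.035614) = 0.350835, so α = 0.350835/1.035614 ≈ 0.339.

α ≈ 0.339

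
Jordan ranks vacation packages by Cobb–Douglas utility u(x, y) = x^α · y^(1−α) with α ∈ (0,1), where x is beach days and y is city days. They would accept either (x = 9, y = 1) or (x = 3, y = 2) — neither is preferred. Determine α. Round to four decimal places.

α ≈ 0.3869

Set the two utilities equal: 9^α·1^(1−α) = 3^α·2^(1−α).
Rearrange to (9/3)^α = (2/1)^(1−α) and take logs: α·1.0986123 = (1−α)·0.6931472.
Thus α·(1.7917595) = 0.6931472, so α = 0.6931472/1.7917595 ≈ 0.3869.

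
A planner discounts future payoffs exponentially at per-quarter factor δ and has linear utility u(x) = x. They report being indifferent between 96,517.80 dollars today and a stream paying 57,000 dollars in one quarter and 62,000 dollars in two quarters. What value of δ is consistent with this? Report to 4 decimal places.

The stream is worth 57000δ + 62000δ² today, so 57000δ + 62000δ² = 96517.80.
Rearranged: 62000δ² + 57000δ − 96517.80 = 0.
By the quadratic formula (taking the positive root), δ = (−57000 + √27185414400.00) / 124000 ≈ 0.8700.

δ ≈ 0.8700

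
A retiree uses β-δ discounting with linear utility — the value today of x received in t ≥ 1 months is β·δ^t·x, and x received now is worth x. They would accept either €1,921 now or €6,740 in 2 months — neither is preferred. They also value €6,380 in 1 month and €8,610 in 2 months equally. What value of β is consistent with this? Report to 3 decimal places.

The second indifference involves only future payoffs, so β cancels: β·δ^1·6380 = β·δ^2·8610, giving δ = 6380/8610 = 0.74100.
Substituting δ into 1921 = β·δ^2·6740: β = 1921/(3700.794) ≈ 0.519.

β ≈ 0.519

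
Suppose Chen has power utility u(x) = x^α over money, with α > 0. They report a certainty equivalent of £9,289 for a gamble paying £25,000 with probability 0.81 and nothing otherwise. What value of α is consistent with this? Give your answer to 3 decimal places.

Since u(0) = 0, the lottery's EU is 0.81·25000^α.
Equating: 9289^α = 0.81·25000^α, i.e. 0.3716^α = 0.81.
Taking logs: α·ln(9289/25000) = ln(0.81), so α = -0.210721 / -0.990045 ≈ 0.213.

α ≈ 0.213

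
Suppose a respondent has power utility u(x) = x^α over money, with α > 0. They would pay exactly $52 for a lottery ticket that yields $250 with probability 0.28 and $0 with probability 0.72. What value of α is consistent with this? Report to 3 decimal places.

α ≈ 0.811

Since u(0) = 0, the lottery's EU is 0.28·250^α.
Equating: 52^α = 0.28·250^α, i.e. 0.2080^α = 0.28.
Taking logs: α·ln(52/250) = ln(0.28), so α = -1.272966 / -1.570217 ≈ 0.811.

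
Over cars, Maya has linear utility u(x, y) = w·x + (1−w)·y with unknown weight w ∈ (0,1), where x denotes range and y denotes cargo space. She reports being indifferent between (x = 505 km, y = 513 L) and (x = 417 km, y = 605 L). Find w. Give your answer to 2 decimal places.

u(505,513) = u(417,605) means w·505 + (1−w)·513 = w·417 + (1−w)·605.
Collecting terms: w·88 = (1−w)·92.
So w/(1−w) = 92/88 = 1.0455, giving w = 92/(88+92) = 0.51.

w = 0.51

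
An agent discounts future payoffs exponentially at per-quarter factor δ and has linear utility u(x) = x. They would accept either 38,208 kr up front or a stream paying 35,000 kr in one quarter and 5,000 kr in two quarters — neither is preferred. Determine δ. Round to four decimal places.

δ ≈ 0.9600

Present value of the stream is 35000·δ + 5000·δ². Indifference gives 35000δ + 5000δ² = 38208.
So 5000δ² + 35000δ − 38208 = 0.
By the quadratic formula (taking the positive root), δ = (−35000 + √1989160000.00) / 10000 ≈ 0.9600.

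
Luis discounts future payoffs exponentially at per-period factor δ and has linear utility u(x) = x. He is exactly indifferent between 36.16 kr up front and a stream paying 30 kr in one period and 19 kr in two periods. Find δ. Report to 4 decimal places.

Equating present values: 36.16 = 30δ + 19δ².
That is, 19δ² + 30δ − 36.16 = 0, a quadratic in δ.
By the quadratic formula (taking the positive root), δ = (−30 + √3648.16) / 38 ≈ 0.8000.

δ ≈ 0.8000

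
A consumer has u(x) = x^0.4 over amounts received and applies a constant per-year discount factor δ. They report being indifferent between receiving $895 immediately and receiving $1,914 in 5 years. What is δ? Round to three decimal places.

The payoff in 5 years is discounted by δ^5, so u(895) = δ^5·u(1914) and δ^5 = u(895)/u(1914).
With u(x) = x^0.4: δ^5 = 895^0.4/1914^0.4 = (895/1914)^0.4 = 0.73782.
Hence δ = (0.73782)^(1/5) = 0.94100.

δ ≈ 0.941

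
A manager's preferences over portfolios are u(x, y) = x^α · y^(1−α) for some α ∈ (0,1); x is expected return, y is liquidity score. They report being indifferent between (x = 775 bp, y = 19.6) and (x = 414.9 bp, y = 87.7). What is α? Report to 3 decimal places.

α ≈ 0.706

Indifference: 775^α · 19.6^(1−α) = 414.9^α · 87.7^(1−α).
Rearrange to (775/414.9)^α = (87.7/19.6)^(1−α) and take logs: α·0.624826 = (1−α)·1.498392.
With A = 0.624826 and B = 1.498392: α·A = (1−α)·B, so α = B/(A+B) = 1.498392/2.123218 ≈ 0.706.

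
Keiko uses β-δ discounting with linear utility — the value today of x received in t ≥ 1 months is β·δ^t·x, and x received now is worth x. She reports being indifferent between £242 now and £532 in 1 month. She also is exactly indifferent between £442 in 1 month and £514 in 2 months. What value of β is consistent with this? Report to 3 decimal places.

β ≈ 0.529

From the later pair, β·δ^1·442 = β·δ^2·514; dividing through, δ = 442/514 = 0.85992.
The first indifference: 242 = β·δ·532, so β = 242/(δ·532) = 242/(0.85992·532) ≈ 0.529.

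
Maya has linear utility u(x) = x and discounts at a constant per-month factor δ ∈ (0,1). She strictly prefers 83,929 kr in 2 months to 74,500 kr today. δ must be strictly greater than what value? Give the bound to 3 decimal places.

δ > 0.942

Under u(x) = x this choice says 74500 < δ^2·83929.
Dividing by 83929: δ^2 > 0.88766. Both sides are positive, so the square root keeps the direction.
δ > (74500/83929)^(1/2) ≈ 0.942.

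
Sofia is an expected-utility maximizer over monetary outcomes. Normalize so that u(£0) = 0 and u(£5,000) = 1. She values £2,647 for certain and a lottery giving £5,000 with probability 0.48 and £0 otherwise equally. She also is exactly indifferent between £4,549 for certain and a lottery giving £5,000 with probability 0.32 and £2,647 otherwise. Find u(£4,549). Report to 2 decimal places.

0.65

From the first indifference, u(£2,647) = 0.48·u(£5,000) + 0.52·u(£0) = 0.48·1 + 0.52·0 = 0.48.
Then u(£4,549) = 0.32·u(£5,000) + 0.68·u(£2,647) = 0.32·1.00 + 0.68·0.48 = 0.6464.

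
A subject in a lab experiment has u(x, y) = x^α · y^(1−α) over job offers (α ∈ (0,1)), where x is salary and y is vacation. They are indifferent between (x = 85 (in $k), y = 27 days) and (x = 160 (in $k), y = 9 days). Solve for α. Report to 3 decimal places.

α ≈ 0.635

The Cobb–Douglas utilities coincide, so 85^α·27^(1−α) = 160^α·9^(1−α).
Taking logs: α·ln 85 + (1−α)·ln 27 = α·ln 160 + (1−α)·ln 9, i.e. α·-0.632523 = (1−α)·-1.098612.
With A = -0.632523 and B = -1.098612: α·A = (1−α)·B, so α = B/(A+B) = -1.098612/-1.731135 ≈ 0.635.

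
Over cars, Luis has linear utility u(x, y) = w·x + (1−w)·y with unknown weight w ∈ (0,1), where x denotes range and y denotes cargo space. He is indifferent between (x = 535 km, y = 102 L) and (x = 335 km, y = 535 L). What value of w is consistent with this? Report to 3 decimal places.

u(535,102) = u(335,535) means w·535 + (1−w)·102 = w·335 + (1−w)·535.
Rearranging, 200·w − 433·(1−w) = 0.
So w/(1−w) = 433/200 = 2.1650, giving w = 433/(200+433) = 0.684.

w = 0.684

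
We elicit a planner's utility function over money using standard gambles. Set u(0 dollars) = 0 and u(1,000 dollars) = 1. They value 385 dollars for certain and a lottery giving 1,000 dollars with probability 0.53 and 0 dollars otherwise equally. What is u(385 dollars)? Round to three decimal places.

0.530

The indifference gives u(385 dollars) = 0.53·u(1,000 dollars) + 0.47·u(0 dollars) = 0.53·1 + 0.47·0 = 0.53.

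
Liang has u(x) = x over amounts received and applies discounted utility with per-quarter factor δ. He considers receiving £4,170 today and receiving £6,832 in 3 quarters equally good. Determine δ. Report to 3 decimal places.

δ ≈ 0.848

Equating discounted utilities: u(4170) = δ^3·u(6832) ⇒ δ^3 = u(4170)/u(6832).
With u(x) = x: δ^3 = 4170/6832 = 0.61036.
So δ = 0.61036^(1/3) ≈ 0.848.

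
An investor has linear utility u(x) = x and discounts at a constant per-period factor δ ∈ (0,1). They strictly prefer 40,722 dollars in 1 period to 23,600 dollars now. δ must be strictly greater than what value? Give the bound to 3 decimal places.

δ > 0.580

The preference means 23600 < δ·40722.
So δ > 23600/40722 = 0.57954.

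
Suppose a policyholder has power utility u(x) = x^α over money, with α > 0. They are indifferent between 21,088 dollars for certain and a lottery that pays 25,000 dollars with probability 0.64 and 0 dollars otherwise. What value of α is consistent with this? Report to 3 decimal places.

The lottery's expected utility is 0.64·u(25000) + 0.36·u(0) = 0.64·25000^α (since u(0) = 0 for α > 0).
Equating: 21088^α = 0.64·25000^α, i.e. 0.8435^α = 0.64.
Take logs: α = ln 0.64 / ln(21088/25000) ≈ 2.62257.

α ≈ 2.623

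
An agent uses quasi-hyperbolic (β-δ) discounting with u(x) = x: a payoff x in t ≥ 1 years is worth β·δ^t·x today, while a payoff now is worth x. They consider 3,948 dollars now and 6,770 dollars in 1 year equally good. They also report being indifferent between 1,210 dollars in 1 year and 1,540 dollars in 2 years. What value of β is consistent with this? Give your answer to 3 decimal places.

β ≈ 0.742

The second indifference involves only future payoffs, so β cancels: β·δ^1·1210 = β·δ^2·1540, giving δ = 1210/1540 = 0.78571.
Substituting δ into 3948 = β·δ·6770: β = 3948/(5319.286) ≈ 0.742.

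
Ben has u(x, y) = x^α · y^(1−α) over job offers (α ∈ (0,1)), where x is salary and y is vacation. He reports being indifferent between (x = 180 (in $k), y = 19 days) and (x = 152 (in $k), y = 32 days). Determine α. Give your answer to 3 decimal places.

Indifference: 180^α · 19^(1−α) = 152^α · 32^(1−α).
Taking logs: α·ln 180 + (1−α)·ln 19 = α·ln 152 + (1−α)·ln 32, i.e. α·0.169076 = (1−α)·0.521297.
With A = 0.169076 and B = 0.521297: α·A = (1−α)·B, so α = B/(A+B) = 0.521297/0.690373 ≈ 0.755.

α ≈ 0.755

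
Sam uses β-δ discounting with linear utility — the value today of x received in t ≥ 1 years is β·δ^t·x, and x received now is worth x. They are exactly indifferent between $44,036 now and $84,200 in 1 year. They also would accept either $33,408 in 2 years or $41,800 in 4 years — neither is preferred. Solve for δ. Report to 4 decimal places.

δ ≈ 0.8940

From the later pair, β·δ^2·33408 = β·δ^4·41800; dividing through, δ^2 = 33408/41800 = 0.79923, so δ = 0.89400.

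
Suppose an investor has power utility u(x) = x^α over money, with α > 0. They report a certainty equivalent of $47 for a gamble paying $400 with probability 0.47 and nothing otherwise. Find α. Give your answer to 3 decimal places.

The lottery's expected utility is 0.47·u(400) + 0.53·u(0) = 0.47·400^α (since u(0) = 0 for α > 0).
Indifference: 47^α = 0.47·400^α, so (47/400)^α = 0.47.
Take logs: α = ln 0.47 / ln(47/400) ≈ 0.35260.

α ≈ 0.353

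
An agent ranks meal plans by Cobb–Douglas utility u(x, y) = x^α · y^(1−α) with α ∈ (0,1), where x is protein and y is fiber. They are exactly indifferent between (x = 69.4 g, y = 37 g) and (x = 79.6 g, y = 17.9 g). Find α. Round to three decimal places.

α ≈ 0.841

Set the two utilities equal: 69.4^α·37^(1−α) = 79.6^α·17.9^(1−α).
Taking logs: α·ln 69.4 + (1−α)·ln 37 = α·ln 79.6 + (1−α)·ln 17.9, i.e. α·-0.137127 = (1−α)·-0.726117.
Thus α·(-0.863244) = -0.726117, so α = -0.726117/-0.863244 ≈ 0.841.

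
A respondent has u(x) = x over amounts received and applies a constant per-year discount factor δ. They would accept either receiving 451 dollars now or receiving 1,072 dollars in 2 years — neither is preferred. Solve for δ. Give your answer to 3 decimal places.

Equating discounted utilities: u(451) = δ^2·u(1072) ⇒ δ^2 = u(451)/u(1072).
With u(x) = x: δ^2 = 451/1072 = 0.42071.
Hence δ = (0.42071)^(1/2) = 0.64862.

δ ≈ 0.649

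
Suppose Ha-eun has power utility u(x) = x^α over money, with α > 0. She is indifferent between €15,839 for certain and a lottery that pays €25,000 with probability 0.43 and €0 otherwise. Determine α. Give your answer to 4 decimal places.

α ≈ 1.8492

The lottery's expected utility is 0.43·u(25000) + 0.57·u(0) = 0.43·25000^α (since u(0) = 0 for α > 0).
Indifference: 15839^α = 0.43·25000^α, so (15839/25000)^α = 0.43.
Take logs: α = ln 0.43 / ln(15839/25000) ≈ 1.849187.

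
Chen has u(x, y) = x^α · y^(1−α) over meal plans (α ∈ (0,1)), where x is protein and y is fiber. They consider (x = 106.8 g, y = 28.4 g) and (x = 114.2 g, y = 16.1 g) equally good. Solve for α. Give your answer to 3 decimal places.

Indifference: 106.8^α · 28.4^(1−α) = 114.2^α · 16.1^(1−α).
(106.8/114.2)^α = (16.1/28.4)^(1−α); take logs: α·ln(106.8/114.2) = (1−α)·ln(16.1/28.4), i.e. α·-0.066993 = (1−α)·-0.567570.
So α/(1−α) = (-0.567570)/(-0.066993) = 8.472079, and α = 8.472079/9.472079 ≈ 0.894.

α ≈ 0.894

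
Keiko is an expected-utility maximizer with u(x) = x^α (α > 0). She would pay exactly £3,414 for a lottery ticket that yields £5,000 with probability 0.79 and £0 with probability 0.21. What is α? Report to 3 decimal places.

α ≈ 0.618

Since u(0) = 0, the lottery's EU is 0.79·5000^α.
Indifference: 3414^α = 0.79·5000^α, so (3414/5000)^α = 0.79.
Take logs: α = ln 0.79 / ln(3414/5000) ≈ 0.61780.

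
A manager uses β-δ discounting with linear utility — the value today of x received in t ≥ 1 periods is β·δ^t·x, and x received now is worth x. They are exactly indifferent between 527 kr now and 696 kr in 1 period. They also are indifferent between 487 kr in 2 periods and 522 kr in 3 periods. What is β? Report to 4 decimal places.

β ≈ 0.8116

The second indifference involves only future payoffs, so β cancels: β·δ^2·487 = β·δ^3·522, giving δ = 487/522 = 0.93295.
Substituting δ into 527 = β·δ·696: β = 527/(649.333) ≈ 0.8116.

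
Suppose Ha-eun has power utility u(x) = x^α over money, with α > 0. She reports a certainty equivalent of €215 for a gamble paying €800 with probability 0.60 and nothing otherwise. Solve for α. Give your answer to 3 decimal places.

EU(lottery) = 0.60·800^α + 0.40·0 = 0.60·800^α.
Indifference: 215^α = 0.60·800^α, so (215/800)^α = 0.60.
α = ln(0.60) / ln(215/800) = -0.510826/-1.313974 ≈ 0.389.

α ≈ 0.389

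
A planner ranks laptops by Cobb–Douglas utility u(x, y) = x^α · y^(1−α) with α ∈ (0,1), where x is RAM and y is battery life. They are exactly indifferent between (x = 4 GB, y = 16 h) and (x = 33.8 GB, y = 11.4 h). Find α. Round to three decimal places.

Indifference: 4^α · 16^(1−α) = 33.8^α · 11.4^(1−α).
Rearrange to (4/33.8)^α = (11.4/16)^(1−α) and take logs: α·-2.134166 = (1−α)·-0.338975.
So α/(1−α) = (-0.338975)/(-2.134166) = 0.158833, and α = 0.158833/1.158833 ≈ 0.137.

α ≈ 0.137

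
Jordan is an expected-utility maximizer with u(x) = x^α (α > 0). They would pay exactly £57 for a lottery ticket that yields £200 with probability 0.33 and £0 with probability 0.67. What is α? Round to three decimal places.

α ≈ 0.883

The lottery's expected utility is 0.33·u(200) + 0.67·u(0) = 0.33·200^α (since u(0) = 0 for α > 0).
Indifference: 57^α = 0.33·200^α, so (57/200)^α = 0.33.
Take logs: α = ln 0.33 / ln(57/200) ≈ 0.88321.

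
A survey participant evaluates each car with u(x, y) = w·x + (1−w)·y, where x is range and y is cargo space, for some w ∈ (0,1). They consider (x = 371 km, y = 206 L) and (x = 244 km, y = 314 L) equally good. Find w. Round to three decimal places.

Indifference: w·371 + (1−w)·206 = w·244 + (1−w)·314.
Collecting terms: w·127 = (1−w)·108.
Hence w = 108/(127+108) = 108/235 = 0.460.

w = 0.460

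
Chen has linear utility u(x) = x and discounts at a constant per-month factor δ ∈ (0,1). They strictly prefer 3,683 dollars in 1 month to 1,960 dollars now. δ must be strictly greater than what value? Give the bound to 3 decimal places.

δ > 0.532

The preference means 1960 < δ·3683.
So δ > 1960/3683 = 0.53217.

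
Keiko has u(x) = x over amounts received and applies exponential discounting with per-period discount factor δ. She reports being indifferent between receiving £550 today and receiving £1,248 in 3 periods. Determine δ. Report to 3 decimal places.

δ ≈ 0.761

Equating discounted utilities: u(550) = δ^3·u(1248) ⇒ δ^3 = u(550)/u(1248).
With u(x) = x: δ^3 = 550/1248 = 0.44071.
Hence δ = (0.44071)^(1/3) = 0.76100.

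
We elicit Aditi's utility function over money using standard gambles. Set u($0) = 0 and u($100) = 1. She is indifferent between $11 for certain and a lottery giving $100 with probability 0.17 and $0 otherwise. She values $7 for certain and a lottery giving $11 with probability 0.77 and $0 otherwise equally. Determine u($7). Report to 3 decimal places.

0.131

From the first indifference, u($11) = 0.17·u($100) + 0.83·u($0) = 0.17·1 + 0.83·0 = 0.17.
Then u($7) = 0.77·u($11) + 0.23·u($0) = 0.77·0.17 + 0.23·0.00 = 0.1309.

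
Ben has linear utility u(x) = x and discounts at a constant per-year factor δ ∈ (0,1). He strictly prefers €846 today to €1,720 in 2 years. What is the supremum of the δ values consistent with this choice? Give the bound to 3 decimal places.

δ < 0.701

The preference means 846 > δ^2·1720.
Hence δ^2 < 846/1720 = 0.49186, and x ↦ x^(1/2) is increasing on (0,∞).
δ < 0.49186^(1/2) = 0.701.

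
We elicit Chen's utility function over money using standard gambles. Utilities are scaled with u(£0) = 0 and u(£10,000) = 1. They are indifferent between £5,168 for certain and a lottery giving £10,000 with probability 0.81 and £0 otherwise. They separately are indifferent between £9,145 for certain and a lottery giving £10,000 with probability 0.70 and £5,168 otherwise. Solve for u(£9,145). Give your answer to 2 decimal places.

0.94

First, u(£5,168) = 0.81·u(£10,000) + 0.19·u(£0) = 0.81.
The second indifference gives u(£9,145) = 0.70·u(£10,000) + 0.30·u(£5,168) = 0.70·1.00 + 0.30·0.81 = 0.9430.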